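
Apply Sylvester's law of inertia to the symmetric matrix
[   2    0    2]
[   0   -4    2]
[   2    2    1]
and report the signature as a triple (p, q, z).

Answer: (1, 1, 1)

Derivation:
step 0: pivot 2 → sign +
step 1: pivot -4 → sign −
step 2: row/col 2 already zero → sign 0
signature = (1, 1, 1)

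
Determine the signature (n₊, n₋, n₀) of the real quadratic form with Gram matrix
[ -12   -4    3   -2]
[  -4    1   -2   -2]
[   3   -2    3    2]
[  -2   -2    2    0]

step 0: pivot -12 → sign −
step 1: pivot 7/3 → sign +
step 2: pivot -3/28 → sign −
step 3: row/col 3 already zero → sign 0
signature = (1, 2, 1)

Answer: (1, 2, 1)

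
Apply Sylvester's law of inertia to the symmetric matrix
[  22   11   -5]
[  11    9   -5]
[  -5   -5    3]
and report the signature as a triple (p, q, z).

step 0: pivot 22 → sign +
step 1: pivot 7/2 → sign +
step 2: pivot 6/77 → sign +
signature = (3, 0, 0)

Answer: (3, 0, 0)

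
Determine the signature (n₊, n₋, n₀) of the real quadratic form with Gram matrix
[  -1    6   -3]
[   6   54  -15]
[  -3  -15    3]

Answer: (1, 2, 0)

Derivation:
step 0: pivot -1 → sign −
step 1: pivot 90 → sign +
step 2: pivot -1/10 → sign −
signature = (1, 2, 0)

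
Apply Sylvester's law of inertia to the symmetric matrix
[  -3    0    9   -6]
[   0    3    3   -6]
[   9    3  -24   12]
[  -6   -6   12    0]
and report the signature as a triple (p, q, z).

Answer: (1, 1, 2)

Derivation:
step 0: pivot -3 → sign −
step 1: pivot 3 → sign +
step 2: row/col 2 already zero → sign 0
step 3: row/col 3 already zero → sign 0
signature = (1, 1, 2)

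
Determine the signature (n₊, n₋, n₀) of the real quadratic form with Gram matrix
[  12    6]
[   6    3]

step 0: pivot 12 → sign +
step 1: row/col 1 already zero → sign 0
signature = (1, 0, 1)

Answer: (1, 0, 1)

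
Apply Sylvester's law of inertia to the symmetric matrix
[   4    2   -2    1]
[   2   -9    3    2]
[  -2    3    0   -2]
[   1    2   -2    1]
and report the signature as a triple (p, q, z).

step 0: pivot 4 → sign +
step 1: pivot -10 → sign −
step 2: pivot 3/5 → sign +
step 3: pivot -3/8 → sign −
signature = (2, 2, 0)

Answer: (2, 2, 0)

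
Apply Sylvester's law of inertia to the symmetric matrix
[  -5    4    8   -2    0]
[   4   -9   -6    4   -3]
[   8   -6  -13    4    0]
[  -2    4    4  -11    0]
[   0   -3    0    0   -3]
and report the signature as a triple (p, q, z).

step 0: pivot -5 → sign −
step 1: pivot -29/5 → sign −
step 2: pivot -5/29 → sign −
step 3: pivot -19/5 → sign −
step 4: pivot 6/19 → sign +
signature = (1, 4, 0)

Answer: (1, 4, 0)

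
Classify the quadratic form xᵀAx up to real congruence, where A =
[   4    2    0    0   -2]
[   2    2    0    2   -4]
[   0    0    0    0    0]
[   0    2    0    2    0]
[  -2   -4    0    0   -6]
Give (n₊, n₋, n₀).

step 0: pivot 4 → sign +
step 1: pivot 1 → sign +
step 2: pivot -2 → sign −
step 3: pivot 2 → sign +
step 4: row/col 4 already zero → sign 0
signature = (3, 1, 1)

Answer: (3, 1, 1)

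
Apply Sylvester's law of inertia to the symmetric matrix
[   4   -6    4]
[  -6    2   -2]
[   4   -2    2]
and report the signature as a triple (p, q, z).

step 0: pivot 4 → sign +
step 1: pivot -7 → sign −
step 2: pivot 2/7 → sign +
signature = (2, 1, 0)

Answer: (2, 1, 0)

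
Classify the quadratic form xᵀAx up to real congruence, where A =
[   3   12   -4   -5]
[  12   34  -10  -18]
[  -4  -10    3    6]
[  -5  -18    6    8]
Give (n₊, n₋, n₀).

Answer: (2, 2, 0)

Derivation:
step 0: pivot 3 → sign +
step 1: pivot -14 → sign −
step 2: pivot 5/21 → sign +
step 3: pivot -1/5 → sign −
signature = (2, 2, 0)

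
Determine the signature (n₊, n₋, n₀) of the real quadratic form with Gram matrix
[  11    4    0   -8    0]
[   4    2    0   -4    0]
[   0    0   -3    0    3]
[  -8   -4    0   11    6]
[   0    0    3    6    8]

Answer: (3, 2, 0)

Derivation:
step 0: pivot 11 → sign +
step 1: pivot 6/11 → sign +
step 2: pivot -3 → sign −
step 3: pivot 3 → sign +
step 4: pivot -1 → sign −
signature = (3, 2, 0)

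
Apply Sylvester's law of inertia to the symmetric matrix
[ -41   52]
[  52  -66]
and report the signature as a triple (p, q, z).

step 0: pivot -41 → sign −
step 1: pivot -2/41 → sign −
signature = (0, 2, 0)

Answer: (0, 2, 0)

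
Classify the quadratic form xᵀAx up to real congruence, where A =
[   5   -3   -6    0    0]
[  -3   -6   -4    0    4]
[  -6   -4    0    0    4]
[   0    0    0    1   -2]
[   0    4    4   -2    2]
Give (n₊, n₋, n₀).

step 0: pivot 5 → sign +
step 1: pivot -39/5 → sign −
step 2: pivot 8/39 → sign +
step 3: pivot 1 → sign +
step 4: row/col 4 already zero → sign 0
signature = (3, 1, 1)

Answer: (3, 1, 1)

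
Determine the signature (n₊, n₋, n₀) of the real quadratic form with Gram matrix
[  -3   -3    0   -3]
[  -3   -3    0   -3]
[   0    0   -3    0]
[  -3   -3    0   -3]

step 0: pivot -3 → sign −
step 1: pivot -3 → sign −
step 2: row/col 2 already zero → sign 0
step 3: row/col 3 already zero → sign 0
signature = (0, 2, 2)

Answer: (0, 2, 2)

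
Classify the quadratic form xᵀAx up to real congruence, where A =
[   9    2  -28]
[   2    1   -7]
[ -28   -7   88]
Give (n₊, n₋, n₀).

Answer: (2, 1, 0)

Derivation:
step 0: pivot 9 → sign +
step 1: pivot 5/9 → sign +
step 2: pivot -1/5 → sign −
signature = (2, 1, 0)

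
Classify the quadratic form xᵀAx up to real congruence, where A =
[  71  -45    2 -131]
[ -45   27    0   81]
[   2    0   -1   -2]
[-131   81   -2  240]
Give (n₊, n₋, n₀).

step 0: pivot 71 → sign +
step 1: pivot -108/71 → sign −
step 2: pivot 1 → sign +
step 3: row/col 3 already zero → sign 0
signature = (2, 1, 1)

Answer: (2, 1, 1)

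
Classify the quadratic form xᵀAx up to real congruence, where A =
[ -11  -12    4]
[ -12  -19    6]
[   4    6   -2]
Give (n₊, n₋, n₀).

step 0: pivot -11 → sign −
step 1: pivot -65/11 → sign −
step 2: pivot -6/65 → sign −
signature = (0, 3, 0)

Answer: (0, 3, 0)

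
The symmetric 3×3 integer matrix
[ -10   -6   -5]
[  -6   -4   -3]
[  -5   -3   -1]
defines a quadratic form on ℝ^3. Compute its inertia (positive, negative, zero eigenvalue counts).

step 0: pivot -10 → sign −
step 1: pivot -2/5 → sign −
step 2: pivot 3/2 → sign +
signature = (1, 2, 0)

Answer: (1, 2, 0)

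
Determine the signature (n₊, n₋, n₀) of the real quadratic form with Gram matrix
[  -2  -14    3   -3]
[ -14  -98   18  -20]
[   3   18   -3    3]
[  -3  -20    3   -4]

step 0: pivot -2 → sign −
step 1: pivot 3/2 → sign +
step 2: pivot -6 → sign −
step 3: pivot -1/3 → sign −
signature = (1, 3, 0)

Answer: (1, 3, 0)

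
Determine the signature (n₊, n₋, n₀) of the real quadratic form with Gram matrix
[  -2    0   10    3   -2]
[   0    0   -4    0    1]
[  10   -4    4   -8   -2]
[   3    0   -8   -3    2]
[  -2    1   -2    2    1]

Answer: (2, 2, 1)

Derivation:
step 0: pivot -2 → sign −
step 1: pivot 54 → sign +
step 2: pivot -8/27 → sign −
step 3: pivot 3/2 → sign +
step 4: row/col 4 already zero → sign 0
signature = (2, 2, 1)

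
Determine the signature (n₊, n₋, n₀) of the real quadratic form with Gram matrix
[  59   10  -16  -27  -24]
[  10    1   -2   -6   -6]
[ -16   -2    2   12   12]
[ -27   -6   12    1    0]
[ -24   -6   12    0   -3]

step 0: pivot 59 → sign +
step 1: pivot -41/59 → sign −
step 2: pivot -66/41 → sign −
step 3: pivot -2 → sign −
step 4: pivot 3/11 → sign +
signature = (2, 3, 0)

Answer: (2, 3, 0)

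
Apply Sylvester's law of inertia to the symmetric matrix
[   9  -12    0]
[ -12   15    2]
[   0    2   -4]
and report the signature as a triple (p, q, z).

Answer: (1, 1, 1)

Derivation:
step 0: pivot 9 → sign +
step 1: pivot -1 → sign −
step 2: row/col 2 already zero → sign 0
signature = (1, 1, 1)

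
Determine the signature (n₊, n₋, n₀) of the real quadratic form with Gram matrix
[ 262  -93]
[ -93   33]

step 0: pivot 262 → sign +
step 1: pivot -3/262 → sign −
signature = (1, 1, 0)

Answer: (1, 1, 0)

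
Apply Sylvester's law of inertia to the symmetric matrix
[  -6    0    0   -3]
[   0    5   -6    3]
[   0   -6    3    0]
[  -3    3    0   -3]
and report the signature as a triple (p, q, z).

Answer: (1, 3, 0)

Derivation:
step 0: pivot -6 → sign −
step 1: pivot 5 → sign +
step 2: pivot -21/5 → sign −
step 3: pivot -3/14 → sign −
signature = (1, 3, 0)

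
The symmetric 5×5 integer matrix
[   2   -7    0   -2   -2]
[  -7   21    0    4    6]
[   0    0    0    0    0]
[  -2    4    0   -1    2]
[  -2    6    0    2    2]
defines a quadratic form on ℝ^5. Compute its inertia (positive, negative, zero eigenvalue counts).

step 0: pivot 2 → sign +
step 1: pivot -7/2 → sign −
step 2: pivot -3/7 → sign −
step 3: pivot 2 → sign +
step 4: row/col 4 already zero → sign 0
signature = (2, 2, 1)

Answer: (2, 2, 1)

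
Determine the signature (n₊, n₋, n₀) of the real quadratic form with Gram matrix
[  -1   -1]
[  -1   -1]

Answer: (0, 1, 1)

Derivation:
step 0: pivot -1 → sign −
step 1: row/col 1 already zero → sign 0
signature = (0, 1, 1)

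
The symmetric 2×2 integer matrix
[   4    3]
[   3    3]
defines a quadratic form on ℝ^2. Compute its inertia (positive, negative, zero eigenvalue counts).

Answer: (2, 0, 0)

Derivation:
step 0: pivot 4 → sign +
step 1: pivot 3/4 → sign +
signature = (2, 0, 0)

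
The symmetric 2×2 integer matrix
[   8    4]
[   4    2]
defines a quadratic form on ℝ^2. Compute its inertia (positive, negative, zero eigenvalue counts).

Answer: (1, 0, 1)

Derivation:
step 0: pivot 8 → sign +
step 1: row/col 1 already zero → sign 0
signature = (1, 0, 1)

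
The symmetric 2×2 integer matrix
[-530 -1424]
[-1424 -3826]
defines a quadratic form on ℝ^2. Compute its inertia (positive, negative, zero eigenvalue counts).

step 0: pivot -530 → sign −
step 1: pivot -2/265 → sign −
signature = (0, 2, 0)

Answer: (0, 2, 0)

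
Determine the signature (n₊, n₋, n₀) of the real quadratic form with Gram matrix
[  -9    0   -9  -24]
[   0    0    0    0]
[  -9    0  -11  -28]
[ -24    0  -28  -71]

step 0: pivot -9 → sign −
step 1: pivot -2 → sign −
step 2: pivot 1 → sign +
step 3: row/col 3 already zero → sign 0
signature = (1, 2, 1)

Answer: (1, 2, 1)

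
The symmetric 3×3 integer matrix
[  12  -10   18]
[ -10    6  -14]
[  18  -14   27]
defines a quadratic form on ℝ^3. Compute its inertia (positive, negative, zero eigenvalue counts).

Answer: (2, 1, 0)

Derivation:
step 0: pivot 12 → sign +
step 1: pivot -7/3 → sign −
step 2: pivot 3/7 → sign +
signature = (2, 1, 0)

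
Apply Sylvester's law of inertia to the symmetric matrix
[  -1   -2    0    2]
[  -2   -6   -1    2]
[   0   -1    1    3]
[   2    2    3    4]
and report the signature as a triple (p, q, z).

Answer: (1, 3, 0)

Derivation:
step 0: pivot -1 → sign −
step 1: pivot -2 → sign −
step 2: pivot 3/2 → sign +
step 3: pivot -2/3 → sign −
signature = (1, 3, 0)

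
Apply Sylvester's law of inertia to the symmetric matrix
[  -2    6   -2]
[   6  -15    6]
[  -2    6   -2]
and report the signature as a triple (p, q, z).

step 0: pivot -2 → sign −
step 1: pivot 3 → sign +
step 2: row/col 2 already zero → sign 0
signature = (1, 1, 1)

Answer: (1, 1, 1)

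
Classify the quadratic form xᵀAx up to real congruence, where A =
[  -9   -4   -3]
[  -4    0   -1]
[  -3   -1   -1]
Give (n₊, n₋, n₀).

Answer: (1, 2, 0)

Derivation:
step 0: pivot -9 → sign −
step 1: pivot 16/9 → sign +
step 2: pivot -1/16 → sign −
signature = (1, 2, 0)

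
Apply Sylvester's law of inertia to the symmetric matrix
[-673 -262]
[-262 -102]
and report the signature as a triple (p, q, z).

Answer: (0, 2, 0)

Derivation:
step 0: pivot -673 → sign −
step 1: pivot -2/673 → sign −
signature = (0, 2, 0)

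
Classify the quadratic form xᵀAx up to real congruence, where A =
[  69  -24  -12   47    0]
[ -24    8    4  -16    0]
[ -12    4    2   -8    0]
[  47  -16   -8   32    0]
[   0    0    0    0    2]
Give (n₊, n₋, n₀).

Answer: (3, 1, 1)

Derivation:
step 0: pivot 69 → sign +
step 1: pivot -8/23 → sign −
step 2: pivot 1/3 → sign +
step 3: pivot 2 → sign +
step 4: row/col 4 already zero → sign 0
signature = (3, 1, 1)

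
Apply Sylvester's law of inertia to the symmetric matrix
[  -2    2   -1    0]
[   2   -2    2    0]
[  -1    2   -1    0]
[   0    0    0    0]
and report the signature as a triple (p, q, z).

step 0: pivot -2 → sign −
step 1: pivot -1/2 → sign −
step 2: pivot 2 → sign +
step 3: row/col 3 already zero → sign 0
signature = (1, 2, 1)

Answer: (1, 2, 1)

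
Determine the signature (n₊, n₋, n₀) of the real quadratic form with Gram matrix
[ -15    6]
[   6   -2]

Answer: (1, 1, 0)

Derivation:
step 0: pivot -15 → sign −
step 1: pivot 2/5 → sign +
signature = (1, 1, 0)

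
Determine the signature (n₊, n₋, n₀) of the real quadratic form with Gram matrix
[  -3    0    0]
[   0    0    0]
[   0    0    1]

Answer: (1, 1, 1)

Derivation:
step 0: pivot -3 → sign −
step 1: pivot 1 → sign +
step 2: row/col 2 already zero → sign 0
signature = (1, 1, 1)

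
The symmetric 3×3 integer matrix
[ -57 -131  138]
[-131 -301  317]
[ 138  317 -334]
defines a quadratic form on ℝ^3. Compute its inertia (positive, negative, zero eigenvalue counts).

Answer: (1, 2, 0)

Derivation:
step 0: pivot -57 → sign −
step 1: pivot 4/57 → sign +
step 2: pivot -1/4 → sign −
signature = (1, 2, 0)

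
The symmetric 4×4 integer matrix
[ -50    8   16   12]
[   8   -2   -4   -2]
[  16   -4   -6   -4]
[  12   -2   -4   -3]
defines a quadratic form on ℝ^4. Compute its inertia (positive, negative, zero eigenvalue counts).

Answer: (1, 3, 0)

Derivation:
step 0: pivot -50 → sign −
step 1: pivot -18/25 → sign −
step 2: pivot 2 → sign +
step 3: pivot -1/9 → sign −
signature = (1, 3, 0)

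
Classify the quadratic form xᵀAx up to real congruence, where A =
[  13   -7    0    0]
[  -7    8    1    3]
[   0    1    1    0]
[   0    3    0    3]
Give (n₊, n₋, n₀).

Answer: (4, 0, 0)

Derivation:
step 0: pivot 13 → sign +
step 1: pivot 55/13 → sign +
step 2: pivot 42/55 → sign +
step 3: pivot 3/14 → sign +
signature = (4, 0, 0)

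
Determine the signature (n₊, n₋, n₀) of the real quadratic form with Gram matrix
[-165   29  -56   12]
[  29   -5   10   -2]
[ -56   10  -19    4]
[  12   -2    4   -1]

step 0: pivot -165 → sign −
step 1: pivot 16/165 → sign +
step 2: pivot -1/4 → sign −
step 3: row/col 3 already zero → sign 0
signature = (1, 2, 1)

Answer: (1, 2, 1)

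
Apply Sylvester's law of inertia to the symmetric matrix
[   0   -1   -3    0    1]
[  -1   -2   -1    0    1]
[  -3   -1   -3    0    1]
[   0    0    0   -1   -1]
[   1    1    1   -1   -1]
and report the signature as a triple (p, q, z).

step 0: pivot -2 → sign −
step 1: pivot 1/2 → sign +
step 2: pivot -15 → sign −
step 3: pivot -1 → sign −
step 4: pivot 3/5 → sign +
signature = (2, 3, 0)

Answer: (2, 3, 0)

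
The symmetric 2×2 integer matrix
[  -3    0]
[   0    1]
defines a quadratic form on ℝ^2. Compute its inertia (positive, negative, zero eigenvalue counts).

step 0: pivot -3 → sign −
step 1: pivot 1 → sign +
signature = (1, 1, 0)

Answer: (1, 1, 0)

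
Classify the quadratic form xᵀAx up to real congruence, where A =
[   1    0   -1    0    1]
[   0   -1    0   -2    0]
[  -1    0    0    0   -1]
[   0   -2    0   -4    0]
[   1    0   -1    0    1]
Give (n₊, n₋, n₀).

step 0: pivot 1 → sign +
step 1: pivot -1 → sign −
step 2: pivot -1 → sign −
step 3: row/col 3 already zero → sign 0
step 4: row/col 4 already zero → sign 0
signature = (1, 2, 2)

Answer: (1, 2, 2)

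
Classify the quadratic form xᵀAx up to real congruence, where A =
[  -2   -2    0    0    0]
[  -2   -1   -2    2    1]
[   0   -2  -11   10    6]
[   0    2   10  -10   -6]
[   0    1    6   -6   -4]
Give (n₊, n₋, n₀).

Answer: (1, 4, 0)

Derivation:
step 0: pivot -2 → sign −
step 1: pivot 1 → sign +
step 2: pivot -15 → sign −
step 3: pivot -14/15 → sign −
step 4: pivot -3/7 → sign −
signature = (1, 4, 0)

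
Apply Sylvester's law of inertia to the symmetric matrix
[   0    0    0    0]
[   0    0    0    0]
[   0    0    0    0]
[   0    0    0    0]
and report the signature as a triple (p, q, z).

step 0: row/col 0 already zero → sign 0
step 1: row/col 1 already zero → sign 0
step 2: row/col 2 already zero → sign 0
step 3: row/col 3 already zero → sign 0
signature = (0, 0, 4)

Answer: (0, 0, 4)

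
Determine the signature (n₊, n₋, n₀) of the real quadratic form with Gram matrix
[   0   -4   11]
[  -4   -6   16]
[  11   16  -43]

Answer: (1, 2, 0)

Derivation:
step 0: pivot -6 → sign −
step 1: pivot 8/3 → sign +
step 2: pivot -3/8 → sign −
signature = (1, 2, 0)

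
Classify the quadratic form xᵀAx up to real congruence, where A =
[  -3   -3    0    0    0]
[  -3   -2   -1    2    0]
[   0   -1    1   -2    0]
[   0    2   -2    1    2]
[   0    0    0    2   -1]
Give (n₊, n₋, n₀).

Answer: (2, 2, 1)

Derivation:
step 0: pivot -3 → sign −
step 1: pivot 1 → sign +
step 2: pivot -3 → sign −
step 3: pivot 1/3 → sign +
step 4: row/col 4 already zero → sign 0
signature = (2, 2, 1)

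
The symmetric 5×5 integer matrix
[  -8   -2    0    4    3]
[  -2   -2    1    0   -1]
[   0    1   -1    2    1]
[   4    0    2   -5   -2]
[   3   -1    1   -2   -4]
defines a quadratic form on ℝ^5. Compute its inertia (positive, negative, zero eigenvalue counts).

Answer: (1, 4, 0)

Derivation:
step 0: pivot -8 → sign −
step 1: pivot -3/2 → sign −
step 2: pivot -1/3 → sign −
step 3: pivot 3 → sign +
step 4: pivot -3/4 → sign −
signature = (1, 4, 0)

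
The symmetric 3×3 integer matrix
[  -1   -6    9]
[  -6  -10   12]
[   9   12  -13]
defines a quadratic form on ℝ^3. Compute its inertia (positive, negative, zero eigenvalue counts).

step 0: pivot -1 → sign −
step 1: pivot 26 → sign +
step 2: pivot 2/13 → sign +
signature = (2, 1, 0)

Answer: (2, 1, 0)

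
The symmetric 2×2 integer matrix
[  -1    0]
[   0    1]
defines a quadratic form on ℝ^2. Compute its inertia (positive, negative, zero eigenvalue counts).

step 0: pivot -1 → sign −
step 1: pivot 1 → sign +
signature = (1, 1, 0)

Answer: (1, 1, 0)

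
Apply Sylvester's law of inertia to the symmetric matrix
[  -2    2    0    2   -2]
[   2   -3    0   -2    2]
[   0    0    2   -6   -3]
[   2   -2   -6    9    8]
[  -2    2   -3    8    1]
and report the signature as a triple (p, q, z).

Answer: (1, 4, 0)

Derivation:
step 0: pivot -2 → sign −
step 1: pivot -1 → sign −
step 2: pivot 2 → sign +
step 3: pivot -7 → sign −
step 4: pivot -3/14 → sign −
signature = (1, 4, 0)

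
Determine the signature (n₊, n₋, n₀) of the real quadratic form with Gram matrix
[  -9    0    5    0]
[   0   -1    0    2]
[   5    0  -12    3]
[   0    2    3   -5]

step 0: pivot -9 → sign −
step 1: pivot -1 → sign −
step 2: pivot -83/9 → sign −
step 3: pivot -2/83 → sign −
signature = (0, 4, 0)

Answer: (0, 4, 0)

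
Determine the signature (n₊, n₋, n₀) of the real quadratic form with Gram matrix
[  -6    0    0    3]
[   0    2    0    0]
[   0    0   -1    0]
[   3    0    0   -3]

Answer: (1, 3, 0)

Derivation:
step 0: pivot -6 → sign −
step 1: pivot 2 → sign +
step 2: pivot -1 → sign −
step 3: pivot -3/2 → sign −
signature = (1, 3, 0)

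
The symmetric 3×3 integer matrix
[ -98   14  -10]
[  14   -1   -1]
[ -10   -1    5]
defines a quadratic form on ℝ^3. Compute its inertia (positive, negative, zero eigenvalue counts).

Answer: (2, 1, 0)

Derivation:
step 0: pivot -98 → sign −
step 1: pivot 1 → sign +
step 2: pivot 6/49 → sign +
signature = (2, 1, 0)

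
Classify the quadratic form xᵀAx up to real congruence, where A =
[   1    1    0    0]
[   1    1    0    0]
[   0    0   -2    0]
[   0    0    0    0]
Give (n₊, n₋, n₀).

Answer: (1, 1, 2)

Derivation:
step 0: pivot 1 → sign +
step 1: pivot -2 → sign −
step 2: row/col 2 already zero → sign 0
step 3: row/col 3 already zero → sign 0
signature = (1, 1, 2)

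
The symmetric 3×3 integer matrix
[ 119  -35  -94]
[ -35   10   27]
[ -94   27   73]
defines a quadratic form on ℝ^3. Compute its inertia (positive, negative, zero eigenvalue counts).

Answer: (2, 1, 0)

Derivation:
step 0: pivot 119 → sign +
step 1: pivot -5/17 → sign −
step 2: pivot 6/35 → sign +
signature = (2, 1, 0)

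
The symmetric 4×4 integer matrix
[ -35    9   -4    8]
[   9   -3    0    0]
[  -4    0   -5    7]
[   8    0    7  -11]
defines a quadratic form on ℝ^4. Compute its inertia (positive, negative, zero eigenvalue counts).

Answer: (0, 3, 1)

Derivation:
step 0: pivot -35 → sign −
step 1: pivot -24/35 → sign −
step 2: pivot -3 → sign −
step 3: row/col 3 already zero → sign 0
signature = (0, 3, 1)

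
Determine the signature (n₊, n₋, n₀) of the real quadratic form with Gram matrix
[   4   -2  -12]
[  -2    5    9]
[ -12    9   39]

Answer: (3, 0, 0)

Derivation:
step 0: pivot 4 → sign +
step 1: pivot 4 → sign +
step 2: pivot 3/4 → sign +
signature = (3, 0, 0)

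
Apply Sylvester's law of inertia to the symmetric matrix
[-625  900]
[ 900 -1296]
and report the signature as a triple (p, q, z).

step 0: pivot -625 → sign −
step 1: row/col 1 already zero → sign 0
signature = (0, 1, 1)

Answer: (0, 1, 1)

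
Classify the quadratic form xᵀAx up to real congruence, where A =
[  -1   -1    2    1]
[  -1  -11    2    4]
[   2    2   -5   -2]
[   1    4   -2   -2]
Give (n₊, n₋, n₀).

step 0: pivot -1 → sign −
step 1: pivot -10 → sign −
step 2: pivot -1 → sign −
step 3: pivot -1/10 → sign −
signature = (0, 4, 0)

Answer: (0, 4, 0)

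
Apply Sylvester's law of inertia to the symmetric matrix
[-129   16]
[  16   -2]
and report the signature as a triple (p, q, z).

step 0: pivot -129 → sign −
step 1: pivot -2/129 → sign −
signature = (0, 2, 0)

Answer: (0, 2, 0)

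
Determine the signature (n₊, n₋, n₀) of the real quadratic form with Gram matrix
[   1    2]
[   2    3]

Answer: (1, 1, 0)

Derivation:
step 0: pivot 1 → sign +
step 1: pivot -1 → sign −
signature = (1, 1, 0)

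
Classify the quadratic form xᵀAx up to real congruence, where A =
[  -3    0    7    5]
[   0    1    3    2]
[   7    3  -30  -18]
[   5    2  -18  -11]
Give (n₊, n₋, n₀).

step 0: pivot -3 → sign −
step 1: pivot 1 → sign +
step 2: pivot -68/3 → sign −
step 3: pivot 3/68 → sign +
signature = (2, 2, 0)

Answer: (2, 2, 0)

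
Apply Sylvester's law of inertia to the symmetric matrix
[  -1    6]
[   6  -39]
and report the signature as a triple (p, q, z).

step 0: pivot -1 → sign −
step 1: pivot -3 → sign −
signature = (0, 2, 0)

Answer: (0, 2, 0)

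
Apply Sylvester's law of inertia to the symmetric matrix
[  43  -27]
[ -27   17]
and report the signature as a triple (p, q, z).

Answer: (2, 0, 0)

Derivation:
step 0: pivot 43 → sign +
step 1: pivot 2/43 → sign +
signature = (2, 0, 0)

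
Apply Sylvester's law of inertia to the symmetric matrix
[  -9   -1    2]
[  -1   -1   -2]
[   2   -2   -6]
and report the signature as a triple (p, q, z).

step 0: pivot -9 → sign −
step 1: pivot -8/9 → sign −
step 2: row/col 2 already zero → sign 0
signature = (0, 2, 1)

Answer: (0, 2, 1)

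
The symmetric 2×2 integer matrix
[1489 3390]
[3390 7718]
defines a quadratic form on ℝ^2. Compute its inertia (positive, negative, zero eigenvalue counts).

Answer: (2, 0, 0)

Derivation:
step 0: pivot 1489 → sign +
step 1: pivot 2/1489 → sign +
signature = (2, 0, 0)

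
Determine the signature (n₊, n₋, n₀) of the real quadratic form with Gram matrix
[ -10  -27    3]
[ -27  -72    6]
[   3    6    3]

step 0: pivot -10 → sign −
step 1: pivot 9/10 → sign +
step 2: pivot -1 → sign −
signature = (1, 2, 0)

Answer: (1, 2, 0)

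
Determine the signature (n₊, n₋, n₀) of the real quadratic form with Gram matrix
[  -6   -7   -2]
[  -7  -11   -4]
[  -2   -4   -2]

step 0: pivot -6 → sign −
step 1: pivot -17/6 → sign −
step 2: pivot -6/17 → sign −
signature = (0, 3, 0)

Answer: (0, 3, 0)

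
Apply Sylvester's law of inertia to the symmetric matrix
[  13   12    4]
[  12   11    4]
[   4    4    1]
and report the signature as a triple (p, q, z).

Answer: (2, 1, 0)

Derivation:
step 0: pivot 13 → sign +
step 1: pivot -1/13 → sign −
step 2: pivot 1 → sign +
signature = (2, 1, 0)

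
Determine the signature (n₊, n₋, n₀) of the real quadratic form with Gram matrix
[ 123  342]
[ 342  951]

Answer: (2, 0, 0)

Derivation:
step 0: pivot 123 → sign +
step 1: pivot 3/41 → sign +
signature = (2, 0, 0)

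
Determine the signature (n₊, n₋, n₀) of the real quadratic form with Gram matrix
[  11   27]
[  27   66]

Answer: (1, 1, 0)

Derivation:
step 0: pivot 11 → sign +
step 1: pivot -3/11 → sign −
signature = (1, 1, 0)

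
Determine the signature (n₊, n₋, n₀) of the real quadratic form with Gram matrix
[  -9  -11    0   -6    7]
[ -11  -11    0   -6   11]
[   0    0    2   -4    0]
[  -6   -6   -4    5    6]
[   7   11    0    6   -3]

step 0: pivot -9 → sign −
step 1: pivot 22/9 → sign +
step 2: pivot 2 → sign +
step 3: pivot 3/11 → sign +
step 4: row/col 4 already zero → sign 0
signature = (3, 1, 1)

Answer: (3, 1, 1)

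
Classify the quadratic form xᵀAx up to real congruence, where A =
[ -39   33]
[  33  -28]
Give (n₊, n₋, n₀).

step 0: pivot -39 → sign −
step 1: pivot -1/13 → sign −
signature = (0, 2, 0)

Answer: (0, 2, 0)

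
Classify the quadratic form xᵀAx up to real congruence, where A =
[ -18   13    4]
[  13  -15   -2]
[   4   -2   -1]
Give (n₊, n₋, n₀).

step 0: pivot -18 → sign −
step 1: pivot -101/18 → sign −
step 2: pivot 3/101 → sign +
signature = (1, 2, 0)

Answer: (1, 2, 0)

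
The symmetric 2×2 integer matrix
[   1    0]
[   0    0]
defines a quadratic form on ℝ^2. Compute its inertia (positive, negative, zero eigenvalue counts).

Answer: (1, 0, 1)

Derivation:
step 0: pivot 1 → sign +
step 1: row/col 1 already zero → sign 0
signature = (1, 0, 1)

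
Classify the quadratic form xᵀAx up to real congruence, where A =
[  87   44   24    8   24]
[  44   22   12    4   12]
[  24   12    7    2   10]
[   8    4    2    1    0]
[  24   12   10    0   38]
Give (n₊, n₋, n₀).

step 0: pivot 87 → sign +
step 1: pivot -22/87 → sign −
step 2: pivot 5/11 → sign +
step 3: pivot 1/5 → sign +
step 4: pivot 2 → sign +
signature = (4, 1, 0)

Answer: (4, 1, 0)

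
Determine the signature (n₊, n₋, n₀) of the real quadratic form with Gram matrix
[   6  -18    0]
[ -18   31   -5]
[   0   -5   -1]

Answer: (2, 1, 0)

Derivation:
step 0: pivot 6 → sign +
step 1: pivot -23 → sign −
step 2: pivot 2/23 → sign +
signature = (2, 1, 0)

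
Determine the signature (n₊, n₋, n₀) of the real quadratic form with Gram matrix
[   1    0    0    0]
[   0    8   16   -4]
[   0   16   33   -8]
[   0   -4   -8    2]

step 0: pivot 1 → sign +
step 1: pivot 8 → sign +
step 2: pivot 1 → sign +
step 3: row/col 3 already zero → sign 0
signature = (3, 0, 1)

Answer: (3, 0, 1)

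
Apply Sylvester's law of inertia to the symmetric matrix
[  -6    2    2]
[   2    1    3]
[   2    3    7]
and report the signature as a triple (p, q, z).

Answer: (1, 2, 0)

Derivation:
step 0: pivot -6 → sign −
step 1: pivot 5/3 → sign +
step 2: pivot -2/5 → sign −
signature = (1, 2, 0)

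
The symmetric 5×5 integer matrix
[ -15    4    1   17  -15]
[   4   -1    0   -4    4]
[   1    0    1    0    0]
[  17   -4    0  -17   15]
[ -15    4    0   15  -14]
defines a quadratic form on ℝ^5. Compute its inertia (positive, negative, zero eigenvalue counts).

step 0: pivot -15 → sign −
step 1: pivot 1/15 → sign +
step 2: pivot -2 → sign −
step 3: pivot 1/2 → sign +
step 4: pivot 3 → sign +
signature = (3, 2, 0)

Answer: (3, 2, 0)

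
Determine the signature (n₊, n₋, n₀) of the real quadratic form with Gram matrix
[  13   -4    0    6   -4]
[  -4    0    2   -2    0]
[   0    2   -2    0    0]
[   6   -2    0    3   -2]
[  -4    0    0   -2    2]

Answer: (3, 2, 0)

Derivation:
step 0: pivot 13 → sign +
step 1: pivot -16/13 → sign −
step 2: pivot 5/4 → sign +
step 3: pivot 1/5 → sign +
step 4: pivot -2 → sign −
signature = (3, 2, 0)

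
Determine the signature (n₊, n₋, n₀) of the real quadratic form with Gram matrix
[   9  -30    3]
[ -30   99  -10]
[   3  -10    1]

step 0: pivot 9 → sign +
step 1: pivot -1 → sign −
step 2: row/col 2 already zero → sign 0
signature = (1, 1, 1)

Answer: (1, 1, 1)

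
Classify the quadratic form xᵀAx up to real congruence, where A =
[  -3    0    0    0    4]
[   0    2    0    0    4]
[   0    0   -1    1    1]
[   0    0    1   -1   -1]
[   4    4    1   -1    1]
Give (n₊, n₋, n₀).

step 0: pivot -3 → sign −
step 1: pivot 2 → sign +
step 2: pivot -1 → sign −
step 3: pivot -2/3 → sign −
step 4: row/col 4 already zero → sign 0
signature = (1, 3, 1)

Answer: (1, 3, 1)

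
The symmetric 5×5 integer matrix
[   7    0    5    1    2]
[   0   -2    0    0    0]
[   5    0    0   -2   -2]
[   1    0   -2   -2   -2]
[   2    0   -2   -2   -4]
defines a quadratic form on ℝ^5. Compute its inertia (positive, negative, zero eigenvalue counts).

Answer: (1, 3, 1)

Derivation:
step 0: pivot 7 → sign +
step 1: pivot -2 → sign −
step 2: pivot -25/7 → sign −
step 3: pivot -2/25 → sign −
step 4: row/col 4 already zero → sign 0
signature = (1, 3, 1)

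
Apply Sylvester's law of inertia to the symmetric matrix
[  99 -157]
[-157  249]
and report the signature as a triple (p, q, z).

Answer: (2, 0, 0)

Derivation:
step 0: pivot 99 → sign +
step 1: pivot 2/99 → sign +
signature = (2, 0, 0)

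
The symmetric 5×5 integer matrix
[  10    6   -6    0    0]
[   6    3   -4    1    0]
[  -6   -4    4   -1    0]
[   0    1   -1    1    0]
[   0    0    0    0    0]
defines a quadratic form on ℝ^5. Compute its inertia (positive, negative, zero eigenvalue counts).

step 0: pivot 10 → sign +
step 1: pivot -3/5 → sign −
step 2: pivot 2/3 → sign +
step 3: pivot -3/2 → sign −
step 4: row/col 4 already zero → sign 0
signature = (2, 2, 1)

Answer: (2, 2, 1)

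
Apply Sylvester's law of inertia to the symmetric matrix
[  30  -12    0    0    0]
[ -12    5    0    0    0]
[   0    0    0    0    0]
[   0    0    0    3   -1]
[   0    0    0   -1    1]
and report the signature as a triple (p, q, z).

Answer: (4, 0, 1)

Derivation:
step 0: pivot 30 → sign +
step 1: pivot 1/5 → sign +
step 2: pivot 3 → sign +
step 3: pivot 2/3 → sign +
step 4: row/col 4 already zero → sign 0
signature = (4, 0, 1)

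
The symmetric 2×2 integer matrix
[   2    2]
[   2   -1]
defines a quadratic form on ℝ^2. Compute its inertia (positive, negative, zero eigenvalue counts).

step 0: pivot 2 → sign +
step 1: pivot -3 → sign −
signature = (1, 1, 0)

Answer: (1, 1, 0)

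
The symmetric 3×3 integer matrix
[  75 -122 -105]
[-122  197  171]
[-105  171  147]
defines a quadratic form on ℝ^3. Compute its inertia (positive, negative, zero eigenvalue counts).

Answer: (2, 1, 0)

Derivation:
step 0: pivot 75 → sign +
step 1: pivot -109/75 → sign −
step 2: pivot 3/109 → sign +
signature = (2, 1, 0)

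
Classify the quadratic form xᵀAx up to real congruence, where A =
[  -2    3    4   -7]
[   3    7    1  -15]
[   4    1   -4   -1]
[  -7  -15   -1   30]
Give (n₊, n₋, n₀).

Answer: (1, 3, 0)

Derivation:
step 0: pivot -2 → sign −
step 1: pivot 23/2 → sign +
step 2: pivot -6/23 → sign −
step 3: pivot -1 → sign −
signature = (1, 3, 0)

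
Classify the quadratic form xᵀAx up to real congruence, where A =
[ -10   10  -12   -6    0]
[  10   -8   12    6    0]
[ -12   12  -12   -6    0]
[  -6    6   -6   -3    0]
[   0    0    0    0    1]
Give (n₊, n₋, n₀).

Answer: (3, 1, 1)

Derivation:
step 0: pivot -10 → sign −
step 1: pivot 2 → sign +
step 2: pivot 12/5 → sign +
step 3: pivot 1 → sign +
step 4: row/col 4 already zero → sign 0
signature = (3, 1, 1)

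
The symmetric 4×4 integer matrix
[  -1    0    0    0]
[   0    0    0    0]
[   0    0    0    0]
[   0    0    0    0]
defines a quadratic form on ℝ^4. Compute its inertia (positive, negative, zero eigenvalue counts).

step 0: pivot -1 → sign −
step 1: row/col 1 already zero → sign 0
step 2: row/col 2 already zero → sign 0
step 3: row/col 3 already zero → sign 0
signature = (0, 1, 3)

Answer: (0, 1, 3)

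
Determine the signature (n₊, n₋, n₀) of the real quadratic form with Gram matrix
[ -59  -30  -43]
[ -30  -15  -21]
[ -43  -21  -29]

step 0: pivot -59 → sign −
step 1: pivot 15/59 → sign +
step 2: pivot -3/5 → sign −
signature = (1, 2, 0)

Answer: (1, 2, 0)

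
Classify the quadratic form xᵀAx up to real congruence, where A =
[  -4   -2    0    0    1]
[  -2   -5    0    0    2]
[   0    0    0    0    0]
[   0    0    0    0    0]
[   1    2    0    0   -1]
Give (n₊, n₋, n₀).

step 0: pivot -4 → sign −
step 1: pivot -4 → sign −
step 2: pivot -3/16 → sign −
step 3: row/col 3 already zero → sign 0
step 4: row/col 4 already zero → sign 0
signature = (0, 3, 2)

Answer: (0, 3, 2)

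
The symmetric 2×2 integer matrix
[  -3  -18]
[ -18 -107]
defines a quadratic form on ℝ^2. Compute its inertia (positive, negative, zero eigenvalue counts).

Answer: (1, 1, 0)

Derivation:
step 0: pivot -3 → sign −
step 1: pivot 1 → sign +
signature = (1, 1, 0)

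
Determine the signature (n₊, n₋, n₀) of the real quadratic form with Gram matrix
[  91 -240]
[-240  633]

Answer: (2, 0, 0)

Derivation:
step 0: pivot 91 → sign +
step 1: pivot 3/91 → sign +
signature = (2, 0, 0)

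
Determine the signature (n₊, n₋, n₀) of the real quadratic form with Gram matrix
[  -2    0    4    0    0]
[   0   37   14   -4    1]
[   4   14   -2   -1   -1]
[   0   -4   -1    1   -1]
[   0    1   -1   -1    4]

step 0: pivot -2 → sign −
step 1: pivot 37 → sign +
step 2: pivot 26/37 → sign +
step 3: pivot 5/26 → sign +
step 4: pivot 6/5 → sign +
signature = (4, 1, 0)

Answer: (4, 1, 0)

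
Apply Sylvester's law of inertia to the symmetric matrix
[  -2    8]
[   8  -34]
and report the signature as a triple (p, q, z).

Answer: (0, 2, 0)

Derivation:
step 0: pivot -2 → sign −
step 1: pivot -2 → sign −
signature = (0, 2, 0)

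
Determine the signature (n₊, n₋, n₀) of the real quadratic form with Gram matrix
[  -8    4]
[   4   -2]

Answer: (0, 1, 1)

Derivation:
step 0: pivot -8 → sign −
step 1: row/col 1 already zero → sign 0
signature = (0, 1, 1)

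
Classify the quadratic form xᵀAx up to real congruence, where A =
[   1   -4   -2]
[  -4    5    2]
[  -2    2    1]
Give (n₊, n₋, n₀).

Answer: (2, 1, 0)

Derivation:
step 0: pivot 1 → sign +
step 1: pivot -11 → sign −
step 2: pivot 3/11 → sign +
signature = (2, 1, 0)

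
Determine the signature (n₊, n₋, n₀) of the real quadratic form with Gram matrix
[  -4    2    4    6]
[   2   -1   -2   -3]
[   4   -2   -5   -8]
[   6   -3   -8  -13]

Answer: (0, 2, 2)

Derivation:
step 0: pivot -4 → sign −
step 1: pivot -1 → sign −
step 2: row/col 2 already zero → sign 0
step 3: row/col 3 already zero → sign 0
signature = (0, 2, 2)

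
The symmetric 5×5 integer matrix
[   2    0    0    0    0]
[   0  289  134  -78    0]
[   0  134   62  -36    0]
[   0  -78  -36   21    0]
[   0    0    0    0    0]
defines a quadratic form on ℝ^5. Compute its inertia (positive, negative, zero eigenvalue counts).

step 0: pivot 2 → sign +
step 1: pivot 289 → sign +
step 2: pivot -38/289 → sign −
step 3: pivot 3/19 → sign +
step 4: row/col 4 already zero → sign 0
signature = (3, 1, 1)

Answer: (3, 1, 1)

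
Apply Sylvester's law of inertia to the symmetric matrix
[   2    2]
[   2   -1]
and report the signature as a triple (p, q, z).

Answer: (1, 1, 0)

Derivation:
step 0: pivot 2 → sign +
step 1: pivot -3 → sign −
signature = (1, 1, 0)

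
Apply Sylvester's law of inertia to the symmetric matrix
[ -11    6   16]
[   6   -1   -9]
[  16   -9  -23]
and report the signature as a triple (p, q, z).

step 0: pivot -11 → sign −
step 1: pivot 25/11 → sign +
step 2: pivot 6/25 → sign +
signature = (2, 1, 0)

Answer: (2, 1, 0)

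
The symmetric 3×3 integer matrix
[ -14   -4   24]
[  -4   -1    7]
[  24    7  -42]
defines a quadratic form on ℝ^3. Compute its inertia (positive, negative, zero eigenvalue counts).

Answer: (1, 2, 0)

Derivation:
step 0: pivot -14 → sign −
step 1: pivot 1/7 → sign +
step 2: pivot -1 → sign −
signature = (1, 2, 0)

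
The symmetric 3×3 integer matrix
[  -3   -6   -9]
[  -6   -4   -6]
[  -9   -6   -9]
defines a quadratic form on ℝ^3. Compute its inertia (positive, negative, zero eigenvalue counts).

Answer: (1, 1, 1)

Derivation:
step 0: pivot -3 → sign −
step 1: pivot 8 → sign +
step 2: row/col 2 already zero → sign 0
signature = (1, 1, 1)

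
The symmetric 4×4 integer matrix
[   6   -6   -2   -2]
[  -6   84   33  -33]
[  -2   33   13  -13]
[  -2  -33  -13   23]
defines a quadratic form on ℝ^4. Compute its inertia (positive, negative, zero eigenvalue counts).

step 0: pivot 6 → sign +
step 1: pivot 78 → sign +
step 2: pivot 1/78 → sign +
step 3: pivot 2 → sign +
signature = (4, 0, 0)

Answer: (4, 0, 0)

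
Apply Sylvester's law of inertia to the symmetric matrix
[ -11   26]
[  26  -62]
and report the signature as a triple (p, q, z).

Answer: (0, 2, 0)

Derivation:
step 0: pivot -11 → sign −
step 1: pivot -6/11 → sign −
signature = (0, 2, 0)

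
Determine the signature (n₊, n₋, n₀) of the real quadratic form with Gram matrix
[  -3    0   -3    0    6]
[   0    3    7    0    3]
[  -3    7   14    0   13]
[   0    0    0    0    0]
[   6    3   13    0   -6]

Answer: (3, 1, 1)

Derivation:
step 0: pivot -3 → sign −
step 1: pivot 3 → sign +
step 2: pivot 2/3 → sign +
step 3: pivot 3 → sign +
step 4: row/col 4 already zero → sign 0
signature = (3, 1, 1)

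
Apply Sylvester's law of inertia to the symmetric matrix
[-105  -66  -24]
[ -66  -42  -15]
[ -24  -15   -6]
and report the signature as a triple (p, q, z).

step 0: pivot -105 → sign −
step 1: pivot -18/35 → sign −
step 2: pivot -1/2 → sign −
signature = (0, 3, 0)

Answer: (0, 3, 0)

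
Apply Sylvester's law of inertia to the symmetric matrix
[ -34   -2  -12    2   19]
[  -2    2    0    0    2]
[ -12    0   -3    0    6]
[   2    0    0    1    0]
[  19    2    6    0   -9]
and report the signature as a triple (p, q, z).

Answer: (3, 2, 0)

Derivation:
step 0: pivot -34 → sign −
step 1: pivot 36/17 → sign +
step 2: pivot 1 → sign +
step 3: pivot 2/3 → sign +
step 4: pivot -1/8 → sign −
signature = (3, 2, 0)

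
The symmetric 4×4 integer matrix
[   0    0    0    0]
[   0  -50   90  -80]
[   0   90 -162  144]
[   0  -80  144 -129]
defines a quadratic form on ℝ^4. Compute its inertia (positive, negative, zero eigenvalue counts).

step 0: pivot -50 → sign −
step 1: pivot -1 → sign −
step 2: row/col 2 already zero → sign 0
step 3: row/col 3 already zero → sign 0
signature = (0, 2, 2)

Answer: (0, 2, 2)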